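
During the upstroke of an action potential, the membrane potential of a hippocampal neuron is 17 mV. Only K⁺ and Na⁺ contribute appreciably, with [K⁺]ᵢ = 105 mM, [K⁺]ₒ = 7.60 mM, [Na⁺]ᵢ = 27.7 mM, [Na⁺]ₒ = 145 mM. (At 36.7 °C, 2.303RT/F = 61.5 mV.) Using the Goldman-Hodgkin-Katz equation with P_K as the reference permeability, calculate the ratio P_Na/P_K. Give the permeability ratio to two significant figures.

Let α = P_Na/P_K. GHK: Vm = 61.5·log₁₀[(Kₒ + α·Naₒ)/(Kᵢ + α·Naᵢ)].
10^(Vm/61.5) = 10^(17.0/61.5) = 1.8898
So 1.8898·(Kᵢ + α·Naᵢ) = Kₒ + α·Naₒ → α = (1.8898·105.0 − 7.6) / (145.0 − 1.8898·27.7)
α = (198.4 − 7.6) / (145.0 − 52.35) = 190.8/92.65 = 2.06

2.1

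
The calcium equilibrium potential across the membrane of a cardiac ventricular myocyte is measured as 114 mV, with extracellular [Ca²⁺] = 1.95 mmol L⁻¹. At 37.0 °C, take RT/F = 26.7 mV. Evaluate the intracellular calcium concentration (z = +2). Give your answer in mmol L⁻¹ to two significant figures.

Nernst: E = (26.7/2) · ln([out]/[in]), so ln([out]/[in]) = 114.0 × 2 / 26.7 = 8.5393.
[out]/[in] = e^(8.5393) = 5112.
[in] = 1.95 / 5112 = 0.0003815 mmol L⁻¹.

0.00038 mmol L⁻¹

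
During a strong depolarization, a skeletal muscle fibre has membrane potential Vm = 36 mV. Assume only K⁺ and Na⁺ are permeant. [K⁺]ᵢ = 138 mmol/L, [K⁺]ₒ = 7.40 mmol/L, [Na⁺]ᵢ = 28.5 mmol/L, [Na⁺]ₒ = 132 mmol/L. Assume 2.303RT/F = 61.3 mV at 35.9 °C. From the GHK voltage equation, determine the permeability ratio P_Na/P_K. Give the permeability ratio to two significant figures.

24

Let α = P_Na/P_K. GHK: Vm = 61.3·log₁₀[(Kₒ + α·Naₒ)/(Kᵢ + α·Naᵢ)].
10^(Vm/61.3) = 10^(36.0/61.3) = 3.8661
So 3.8661·(Kᵢ + α·Naᵢ) = Kₒ + α·Naₒ → α = (3.8661·138.0 − 7.4) / (132.0 − 3.8661·28.5)
α = (533.5 − 7.4) / (132.0 − 110.2) = 526.1/21.82 = 24.12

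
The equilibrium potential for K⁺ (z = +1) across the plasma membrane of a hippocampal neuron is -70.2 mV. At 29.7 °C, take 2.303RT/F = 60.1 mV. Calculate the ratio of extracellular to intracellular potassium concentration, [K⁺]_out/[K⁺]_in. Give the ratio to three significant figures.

log₁₀([out]/[in]) = E·z/(60.1) = -70.2 × 1 / 60.1 = -1.1681
[out]/[in] = 10^(-1.1681) = 0.06791

0.0679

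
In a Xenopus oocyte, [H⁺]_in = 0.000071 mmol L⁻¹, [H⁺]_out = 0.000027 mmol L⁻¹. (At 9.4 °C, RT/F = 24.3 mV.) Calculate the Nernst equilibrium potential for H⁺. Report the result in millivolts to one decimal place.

E = (24.3/z) · ln([H⁺]_out/[H⁺]_in) with z = +1.
= (24.3/1) · ln(0.000027/0.000071) = 24.30 · ln(0.3803)
= 24.30 · (-0.9668) = -23.49 mV

-23.5 mV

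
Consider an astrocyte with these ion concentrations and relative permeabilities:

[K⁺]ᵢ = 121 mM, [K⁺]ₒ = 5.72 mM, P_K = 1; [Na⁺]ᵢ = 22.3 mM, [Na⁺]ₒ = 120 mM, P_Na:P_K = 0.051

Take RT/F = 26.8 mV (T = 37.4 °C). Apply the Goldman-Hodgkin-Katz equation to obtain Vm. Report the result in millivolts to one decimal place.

Vm = 26.8 · ln[(Σ P·[cation]ₒ + Σ P·[anion]ᵢ) / (Σ P·[cation]ᵢ + Σ P·[anion]ₒ)]
Numerator = 1×5.72 + 0.051×120 = 11.84
Denominator = 1×121 + 0.051×22.3 = 122.1
Vm = 26.8 · ln(0.09694) = 26.8 × (-2.3337) = -62.54 mV

-62.5 mV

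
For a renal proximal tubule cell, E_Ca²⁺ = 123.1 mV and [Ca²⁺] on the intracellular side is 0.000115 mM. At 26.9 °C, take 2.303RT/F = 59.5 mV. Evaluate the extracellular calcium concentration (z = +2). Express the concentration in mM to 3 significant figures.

1.58 mM

Nernst: E = (59.5/2) · log₁₀([out]/[in]), so log₁₀([out]/[in]) = 123.1 × 2 / 59.5 = 4.1378.
[out]/[in] = 10^(4.1378) = 1.373e+04.
[out] = 1.373e+04 × 0.000115 = 1.579 mM.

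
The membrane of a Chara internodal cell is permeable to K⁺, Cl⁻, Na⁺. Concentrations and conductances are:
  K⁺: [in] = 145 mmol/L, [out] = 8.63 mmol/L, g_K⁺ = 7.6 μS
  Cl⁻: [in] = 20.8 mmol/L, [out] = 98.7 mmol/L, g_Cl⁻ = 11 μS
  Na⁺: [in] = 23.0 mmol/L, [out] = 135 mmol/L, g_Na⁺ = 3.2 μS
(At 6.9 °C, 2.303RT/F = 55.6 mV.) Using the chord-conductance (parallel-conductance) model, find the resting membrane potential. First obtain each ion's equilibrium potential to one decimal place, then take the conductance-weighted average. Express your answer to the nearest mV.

E_K⁺ = (55.6/1)·log₁₀(8.63/145) = -68.1 mV
E_Cl⁻ = (55.6/-1)·log₁₀(98.7/20.8) = -37.6 mV
E_Na⁺ = (55.6/1)·log₁₀(135/23.0) = 42.7 mV
Vm = (Σ gᵢEᵢ)/(Σ gᵢ) = (7.6·-68.1 + 11·-37.6 + 3.2·42.7) / (7.6 + 11 + 3.2)
= -794.52 / 21.8 = -36.45 mV

-36 mV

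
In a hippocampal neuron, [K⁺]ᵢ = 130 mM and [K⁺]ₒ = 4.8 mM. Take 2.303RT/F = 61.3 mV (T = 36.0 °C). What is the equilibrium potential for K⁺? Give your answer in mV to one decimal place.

E = (61.3/z) · log₁₀([K⁺]_out/[K⁺]_in) with z = +1.
= (61.3/1) · log₁₀(4.8/130) = 61.30 · log₁₀(0.03692)
= 61.30 · (-1.4327) = -87.82 mV

-87.8 mV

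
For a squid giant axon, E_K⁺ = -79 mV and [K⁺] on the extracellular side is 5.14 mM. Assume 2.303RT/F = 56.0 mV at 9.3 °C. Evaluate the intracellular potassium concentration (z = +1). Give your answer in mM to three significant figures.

Nernst: E = (56.0/1) · log₁₀([out]/[in]), so log₁₀([out]/[in]) = -79.0 × 1 / 56.0 = -1.4107.
[out]/[in] = 10^(-1.4107) = 0.03884.
[in] = 5.14 / 0.03884 = 132.3 mM.

132 mM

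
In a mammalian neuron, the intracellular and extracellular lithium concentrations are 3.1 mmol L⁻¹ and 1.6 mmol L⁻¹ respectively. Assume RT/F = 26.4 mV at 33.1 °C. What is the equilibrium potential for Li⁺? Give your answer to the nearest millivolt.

-17 mV

E = (26.4/z) · ln([Li⁺]_out/[Li⁺]_in) with z = +1.
= (26.4/1) · ln(1.6/3.1) = 26.40 · ln(0.5161)
= 26.40 · (-0.6614) = -17.46 mV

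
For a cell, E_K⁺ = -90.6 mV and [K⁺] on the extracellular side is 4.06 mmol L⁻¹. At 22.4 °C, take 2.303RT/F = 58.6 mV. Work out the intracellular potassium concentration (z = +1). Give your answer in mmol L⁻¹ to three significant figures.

143 mmol L⁻¹

Nernst: E = (58.6/1) · log₁₀([out]/[in]), so log₁₀([out]/[in]) = -90.6 × 1 / 58.6 = -1.5461.
[out]/[in] = 10^(-1.5461) = 0.02844.
[in] = 4.06 / 0.02844 = 142.8 mmol L⁻¹.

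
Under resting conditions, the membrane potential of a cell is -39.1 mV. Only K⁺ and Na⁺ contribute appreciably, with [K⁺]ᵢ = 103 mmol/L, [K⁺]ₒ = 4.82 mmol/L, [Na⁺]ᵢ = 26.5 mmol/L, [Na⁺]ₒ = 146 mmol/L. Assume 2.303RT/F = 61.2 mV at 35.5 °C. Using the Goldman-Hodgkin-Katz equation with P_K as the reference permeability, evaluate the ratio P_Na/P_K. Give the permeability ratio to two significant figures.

0.13

Let α = P_Na/P_K. GHK: Vm = 61.2·log₁₀[(Kₒ + α·Naₒ)/(Kᵢ + α·Naᵢ)].
10^(Vm/61.2) = 10^(-39.1/61.2) = 0.22967
So 0.22967·(Kᵢ + α·Naᵢ) = Kₒ + α·Naₒ → α = (0.22967·103.0 − 4.82) / (146.0 − 0.22967·26.5)
α = (23.66 − 4.82) / (146.0 − 6.086) = 18.84/139.9 = 0.1346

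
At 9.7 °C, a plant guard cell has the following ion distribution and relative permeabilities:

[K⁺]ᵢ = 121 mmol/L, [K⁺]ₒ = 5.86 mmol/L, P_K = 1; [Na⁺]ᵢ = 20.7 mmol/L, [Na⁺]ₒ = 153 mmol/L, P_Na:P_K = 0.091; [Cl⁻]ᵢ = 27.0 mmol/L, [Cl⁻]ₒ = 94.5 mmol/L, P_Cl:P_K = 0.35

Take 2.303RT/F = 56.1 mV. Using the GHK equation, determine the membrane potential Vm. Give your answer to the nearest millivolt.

-41 mV

Vm = 56.1 · log₁₀[(Σ P·[cation]ₒ + Σ P·[anion]ᵢ) / (Σ P·[cation]ᵢ + Σ P·[anion]ₒ)]
Numerator = 1×5.86 + 0.091×153 + 0.35×27.0 = 29.23
Denominator = 1×121 + 0.091×20.7 + 0.35×94.5 = 156
Vm = 56.1 · log₁₀(0.18744) = 56.1 × (-0.7271) = -40.79 mV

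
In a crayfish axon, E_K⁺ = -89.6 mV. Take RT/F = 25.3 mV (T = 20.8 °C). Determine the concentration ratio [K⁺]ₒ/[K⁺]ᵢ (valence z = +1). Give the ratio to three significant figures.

ln([out]/[in]) = E·z/(25.3) = -89.6 × 1 / 25.3 = -3.5415
[out]/[in] = e^(-3.5415) = 0.02897

0.0290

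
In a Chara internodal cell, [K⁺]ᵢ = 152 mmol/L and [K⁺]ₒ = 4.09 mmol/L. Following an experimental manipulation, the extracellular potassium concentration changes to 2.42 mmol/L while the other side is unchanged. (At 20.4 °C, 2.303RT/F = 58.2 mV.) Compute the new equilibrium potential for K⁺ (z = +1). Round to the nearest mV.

After the shift: [K⁺]_out = 2.42, [K⁺]_in = 152 mmol/L.
E_new = (58.2/1)·log₁₀(2.42/152) = 58.20 · (-1.7980) = -104.65 mV

-105 mV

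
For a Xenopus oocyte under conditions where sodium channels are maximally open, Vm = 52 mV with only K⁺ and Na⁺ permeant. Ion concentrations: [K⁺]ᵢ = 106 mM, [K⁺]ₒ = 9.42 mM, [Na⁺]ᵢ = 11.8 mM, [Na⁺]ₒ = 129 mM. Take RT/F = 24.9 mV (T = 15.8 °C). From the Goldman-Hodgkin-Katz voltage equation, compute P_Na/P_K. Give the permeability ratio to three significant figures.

Let α = P_Na/P_K. GHK: Vm = 24.9·ln[(Kₒ + α·Naₒ)/(Kᵢ + α·Naᵢ)].
e^(Vm/24.9) = e^(52.0/24.9) = 8.0716
So 8.0716·(Kᵢ + α·Naᵢ) = Kₒ + α·Naₒ → α = (8.0716·106.0 − 9.42) / (129.0 − 8.0716·11.8)
α = (855.6 − 9.42) / (129.0 − 95.25) = 846.2/33.75 = 25.07

25.1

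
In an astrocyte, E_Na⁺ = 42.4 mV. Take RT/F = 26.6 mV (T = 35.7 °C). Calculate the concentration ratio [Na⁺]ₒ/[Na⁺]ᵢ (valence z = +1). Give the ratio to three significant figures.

4.92

ln([out]/[in]) = E·z/(26.6) = 42.4 × 1 / 26.6 = 1.5940
[out]/[in] = e^(1.5940) = 4.923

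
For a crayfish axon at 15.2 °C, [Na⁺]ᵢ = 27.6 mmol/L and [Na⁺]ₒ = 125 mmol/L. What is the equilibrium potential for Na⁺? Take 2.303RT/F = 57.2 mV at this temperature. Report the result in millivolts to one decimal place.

37.5 mV

E = (57.2/z) · log₁₀([Na⁺]_out/[Na⁺]_in) with z = +1.
= (57.2/1) · log₁₀(125/27.6) = 57.20 · log₁₀(4.529)
= 57.20 · (0.6560) = 37.52 mV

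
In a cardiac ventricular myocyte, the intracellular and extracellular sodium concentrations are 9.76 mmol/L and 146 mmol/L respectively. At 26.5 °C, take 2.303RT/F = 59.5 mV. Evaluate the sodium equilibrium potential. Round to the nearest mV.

70 mV

E = (59.5/z) · log₁₀([Na⁺]_out/[Na⁺]_in) with z = +1.
= (59.5/1) · log₁₀(146/9.76) = 59.50 · log₁₀(14.96)
= 59.50 · (1.1749) = 69.91 mV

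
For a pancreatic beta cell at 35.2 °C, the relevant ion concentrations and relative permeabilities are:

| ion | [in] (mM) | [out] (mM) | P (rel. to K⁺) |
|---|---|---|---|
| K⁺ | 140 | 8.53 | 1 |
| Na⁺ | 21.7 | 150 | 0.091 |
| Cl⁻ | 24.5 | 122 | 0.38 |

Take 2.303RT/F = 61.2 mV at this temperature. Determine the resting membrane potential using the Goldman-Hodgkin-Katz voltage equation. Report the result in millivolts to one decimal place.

-47.5 mV

Vm = 61.2 · log₁₀[(Σ P·[cation]ₒ + Σ P·[anion]ᵢ) / (Σ P·[cation]ᵢ + Σ P·[anion]ₒ)]
Numerator = 1×8.53 + 0.091×150 + 0.38×24.5 = 31.49
Denominator = 1×140 + 0.091×21.7 + 0.38×122 = 188.3
Vm = 61.2 · log₁₀(0.1672) = 61.2 × (-0.7768) = -47.54 mV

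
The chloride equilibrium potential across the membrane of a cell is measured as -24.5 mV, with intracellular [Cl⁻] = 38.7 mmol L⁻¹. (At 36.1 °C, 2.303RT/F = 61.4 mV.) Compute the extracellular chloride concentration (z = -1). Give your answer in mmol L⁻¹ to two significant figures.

Nernst: E = (61.4/-1) · log₁₀([out]/[in]), so log₁₀([out]/[in]) = -24.5 × -1 / 61.4 = 0.3990.
[out]/[in] = 10^(0.3990) = 2.506.
[out] = 2.506 × 38.7 = 96.99 mmol L⁻¹.

97 mmol L⁻¹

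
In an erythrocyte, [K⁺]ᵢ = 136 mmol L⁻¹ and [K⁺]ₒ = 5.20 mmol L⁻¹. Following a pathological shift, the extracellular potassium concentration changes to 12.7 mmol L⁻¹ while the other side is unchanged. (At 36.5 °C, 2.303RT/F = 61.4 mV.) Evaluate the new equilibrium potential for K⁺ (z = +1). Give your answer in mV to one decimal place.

After the shift: [K⁺]_out = 12.7, [K⁺]_in = 136 mmol L⁻¹.
E_new = (61.4/1)·log₁₀(12.7/136) = 61.40 · (-1.0297) = -63.23 mV

-63.2 mV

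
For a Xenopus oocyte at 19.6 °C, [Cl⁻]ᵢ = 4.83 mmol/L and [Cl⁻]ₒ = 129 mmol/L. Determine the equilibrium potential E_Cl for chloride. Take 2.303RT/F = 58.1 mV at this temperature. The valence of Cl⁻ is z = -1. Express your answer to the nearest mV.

E = (58.1/z) · log₁₀([Cl⁻]_out/[Cl⁻]_in) with z = -1.
For an anion, dividing by z = -1 reverses the sign.
= (58.1/-1) · log₁₀(129/4.83) = -58.10 · log₁₀(26.71)
= -58.10 · (1.4266) = -82.89 mV

-83 mV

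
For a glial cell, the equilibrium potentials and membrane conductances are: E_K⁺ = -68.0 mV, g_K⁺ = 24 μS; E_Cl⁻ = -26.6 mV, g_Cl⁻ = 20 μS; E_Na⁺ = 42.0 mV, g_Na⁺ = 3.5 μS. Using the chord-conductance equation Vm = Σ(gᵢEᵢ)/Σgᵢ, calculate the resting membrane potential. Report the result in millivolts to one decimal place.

-42.5 mV

Σ gᵢEᵢ = 24·(-68.0) + 20·(-26.6) + 3.5·(42.0) = -2017.00
Σ gᵢ = 24 + 20 + 3.5 = 47.5
Vm = -2017.00 / 47.5 = -42.46 mV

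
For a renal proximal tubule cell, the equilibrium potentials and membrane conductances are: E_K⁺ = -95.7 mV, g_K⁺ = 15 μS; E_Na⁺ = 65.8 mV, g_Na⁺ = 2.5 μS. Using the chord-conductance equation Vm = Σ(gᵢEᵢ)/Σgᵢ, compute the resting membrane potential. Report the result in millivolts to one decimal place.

-72.6 mV

Σ gᵢEᵢ = 15·(-95.7) + 2.5·(65.8) = -1271.00
Σ gᵢ = 15 + 2.5 = 17.5
Vm = -1271.00 / 17.5 = -72.63 mV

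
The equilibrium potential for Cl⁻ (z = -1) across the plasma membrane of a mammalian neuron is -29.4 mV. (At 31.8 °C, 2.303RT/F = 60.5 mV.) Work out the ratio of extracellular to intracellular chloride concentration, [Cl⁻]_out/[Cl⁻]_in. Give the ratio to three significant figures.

log₁₀([out]/[in]) = E·z/(60.5) = -29.4 × -1 / 60.5 = 0.4860
[out]/[in] = 10^(0.4860) = 3.062

3.06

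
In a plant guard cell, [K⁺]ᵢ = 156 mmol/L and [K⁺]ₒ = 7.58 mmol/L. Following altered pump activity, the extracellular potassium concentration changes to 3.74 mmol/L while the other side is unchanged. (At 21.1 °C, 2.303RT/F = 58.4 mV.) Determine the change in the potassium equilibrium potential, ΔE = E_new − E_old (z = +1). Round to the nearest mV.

-18 mV

E_old = (58.4/1)·log₁₀(7.58/156) = -76.71 mV
E_new = (58.4/1)·log₁₀(3.74/156) = -94.62 mV
ΔE = -94.62 − (-76.71) = -17.92 mV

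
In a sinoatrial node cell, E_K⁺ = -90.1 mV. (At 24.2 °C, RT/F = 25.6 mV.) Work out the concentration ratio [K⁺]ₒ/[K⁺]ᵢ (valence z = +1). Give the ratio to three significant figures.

0.0296

ln([out]/[in]) = E·z/(25.6) = -90.1 × 1 / 25.6 = -3.5195
[out]/[in] = e^(-3.5195) = 0.02961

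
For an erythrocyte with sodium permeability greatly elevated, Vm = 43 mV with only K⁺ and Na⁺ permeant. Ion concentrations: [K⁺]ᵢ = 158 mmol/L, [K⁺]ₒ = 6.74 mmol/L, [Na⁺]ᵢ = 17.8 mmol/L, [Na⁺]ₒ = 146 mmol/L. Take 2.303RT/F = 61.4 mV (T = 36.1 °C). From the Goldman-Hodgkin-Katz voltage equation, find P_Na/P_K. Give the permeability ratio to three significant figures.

13.9

Let α = P_Na/P_K. GHK: Vm = 61.4·log₁₀[(Kₒ + α·Naₒ)/(Kᵢ + α·Naᵢ)].
10^(Vm/61.4) = 10^(43.0/61.4) = 5.0156
So 5.0156·(Kᵢ + α·Naᵢ) = Kₒ + α·Naₒ → α = (5.0156·158.0 − 6.74) / (146.0 − 5.0156·17.8)
α = (792.5 − 6.74) / (146.0 − 89.28) = 785.7/56.72 = 13.85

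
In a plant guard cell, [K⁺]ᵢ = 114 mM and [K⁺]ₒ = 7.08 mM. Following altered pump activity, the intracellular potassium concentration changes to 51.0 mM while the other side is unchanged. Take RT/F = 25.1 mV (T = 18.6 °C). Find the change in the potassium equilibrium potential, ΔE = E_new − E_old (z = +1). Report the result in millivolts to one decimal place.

20.2 mV

E_old = (25.1/1)·ln(7.08/114) = -69.75 mV
E_new = (25.1/1)·ln(7.08/51.0) = -49.56 mV
ΔE = -49.56 − (-69.75) = 20.19 mV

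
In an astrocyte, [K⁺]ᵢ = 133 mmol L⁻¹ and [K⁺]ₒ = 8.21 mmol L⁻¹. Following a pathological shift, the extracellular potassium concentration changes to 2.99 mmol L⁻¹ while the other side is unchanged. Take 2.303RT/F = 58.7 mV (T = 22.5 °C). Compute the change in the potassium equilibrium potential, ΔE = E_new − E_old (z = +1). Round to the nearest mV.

-26 mV

E_old = (58.7/1)·log₁₀(8.21/133) = -71.00 mV
E_new = (58.7/1)·log₁₀(2.99/133) = -96.75 mV
ΔE = -96.75 − (-71.00) = -25.75 mV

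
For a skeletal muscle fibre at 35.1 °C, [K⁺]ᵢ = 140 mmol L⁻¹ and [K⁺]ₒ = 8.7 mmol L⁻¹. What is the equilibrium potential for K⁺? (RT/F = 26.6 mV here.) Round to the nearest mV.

-74 mV

E = (26.6/z) · ln([K⁺]_out/[K⁺]_in) with z = +1.
= (26.6/1) · ln(8.7/140) = 26.60 · ln(0.06214)
= 26.60 · (-2.7783) = -73.90 mV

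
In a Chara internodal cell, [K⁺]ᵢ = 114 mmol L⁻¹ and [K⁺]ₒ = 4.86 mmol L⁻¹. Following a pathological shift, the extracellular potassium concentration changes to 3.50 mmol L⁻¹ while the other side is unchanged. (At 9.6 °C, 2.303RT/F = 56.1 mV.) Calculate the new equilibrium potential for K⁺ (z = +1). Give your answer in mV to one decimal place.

-84.9 mV

After the shift: [K⁺]_out = 3.50, [K⁺]_in = 114 mmol L⁻¹.
E_new = (56.1/1)·log₁₀(3.50/114) = 56.10 · (-1.5128) = -84.87 mV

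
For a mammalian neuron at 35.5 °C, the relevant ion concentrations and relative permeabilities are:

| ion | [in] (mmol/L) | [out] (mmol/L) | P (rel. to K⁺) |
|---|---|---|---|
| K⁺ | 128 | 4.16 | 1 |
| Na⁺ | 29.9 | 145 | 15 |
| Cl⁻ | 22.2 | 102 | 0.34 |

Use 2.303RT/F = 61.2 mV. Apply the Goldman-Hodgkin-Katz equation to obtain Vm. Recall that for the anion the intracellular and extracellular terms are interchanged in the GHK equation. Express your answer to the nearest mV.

Vm = 61.2 · log₁₀[(Σ P·[cation]ₒ + Σ P·[anion]ᵢ) / (Σ P·[cation]ᵢ + Σ P·[anion]ₒ)]
Numerator = 1×4.16 + 15×145 + 0.34×22.2 = 2187
Denominator = 1×128 + 15×29.9 + 0.34×102 = 611.2
Vm = 61.2 · log₁₀(3.5778) = 61.2 × (0.5536) = 33.88 mV

34 mV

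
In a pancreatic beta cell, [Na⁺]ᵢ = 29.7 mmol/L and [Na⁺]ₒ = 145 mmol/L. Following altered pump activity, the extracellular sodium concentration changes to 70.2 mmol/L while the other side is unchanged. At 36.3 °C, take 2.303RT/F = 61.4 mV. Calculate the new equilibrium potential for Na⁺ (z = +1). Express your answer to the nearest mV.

23 mV

After the shift: [Na⁺]_out = 70.2, [Na⁺]_in = 29.7 mmol/L.
E_new = (61.4/1)·log₁₀(70.2/29.7) = 61.40 · (0.3736) = 22.94 mV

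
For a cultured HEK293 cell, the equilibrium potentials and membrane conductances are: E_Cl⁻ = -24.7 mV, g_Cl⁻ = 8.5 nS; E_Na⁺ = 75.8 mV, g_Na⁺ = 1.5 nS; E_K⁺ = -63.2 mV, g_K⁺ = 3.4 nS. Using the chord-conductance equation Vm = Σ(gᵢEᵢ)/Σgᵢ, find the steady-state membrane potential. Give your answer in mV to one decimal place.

Σ gᵢEᵢ = 8.5·(-24.7) + 1.5·(75.8) + 3.4·(-63.2) = -311.13
Σ gᵢ = 8.5 + 1.5 + 3.4 = 13.4
Vm = -311.13 / 13.4 = -23.22 mV

-23.2 mV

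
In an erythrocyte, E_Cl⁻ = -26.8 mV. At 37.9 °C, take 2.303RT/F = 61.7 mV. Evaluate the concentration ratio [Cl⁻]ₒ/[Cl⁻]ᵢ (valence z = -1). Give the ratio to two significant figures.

log₁₀([out]/[in]) = E·z/(61.7) = -26.8 × -1 / 61.7 = 0.4344
[out]/[in] = 10^(0.4344) = 2.719

2.7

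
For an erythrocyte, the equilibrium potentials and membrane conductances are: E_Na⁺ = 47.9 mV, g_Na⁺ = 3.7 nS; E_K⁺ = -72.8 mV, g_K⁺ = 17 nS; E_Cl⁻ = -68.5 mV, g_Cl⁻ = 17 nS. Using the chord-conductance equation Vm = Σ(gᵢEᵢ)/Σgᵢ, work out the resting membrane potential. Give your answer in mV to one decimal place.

Σ gᵢEᵢ = 3.7·(47.9) + 17·(-72.8) + 17·(-68.5) = -2224.87
Σ gᵢ = 3.7 + 17 + 17 = 37.7
Vm = -2224.87 / 37.7 = -59.02 mV

-59.0 mV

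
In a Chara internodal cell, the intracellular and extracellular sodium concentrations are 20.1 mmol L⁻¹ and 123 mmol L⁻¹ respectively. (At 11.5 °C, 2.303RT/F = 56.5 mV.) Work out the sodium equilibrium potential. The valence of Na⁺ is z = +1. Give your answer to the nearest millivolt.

E = (56.5/z) · log₁₀([Na⁺]_out/[Na⁺]_in) with z = +1.
= (56.5/1) · log₁₀(123/20.1) = 56.50 · log₁₀(6.119)
= 56.50 · (0.7867) = 44.45 mV

44 mV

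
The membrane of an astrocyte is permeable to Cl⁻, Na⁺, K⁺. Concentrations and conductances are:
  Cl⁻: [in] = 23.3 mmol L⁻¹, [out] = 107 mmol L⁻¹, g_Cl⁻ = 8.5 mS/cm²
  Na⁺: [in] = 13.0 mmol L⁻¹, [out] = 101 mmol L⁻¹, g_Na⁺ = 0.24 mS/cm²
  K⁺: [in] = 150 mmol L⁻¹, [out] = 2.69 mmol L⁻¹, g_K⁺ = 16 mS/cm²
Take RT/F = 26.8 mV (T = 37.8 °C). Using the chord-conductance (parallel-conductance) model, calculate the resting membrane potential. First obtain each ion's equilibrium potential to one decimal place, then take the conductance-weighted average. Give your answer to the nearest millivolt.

-83 mV

E_Cl⁻ = (26.8/-1)·ln(107/23.3) = -40.9 mV
E_Na⁺ = (26.8/1)·ln(101/13.0) = 54.9 mV
E_K⁺ = (26.8/1)·ln(2.69/150) = -107.8 mV
Vm = (Σ gᵢEᵢ)/(Σ gᵢ) = (8.5·-40.9 + 0.24·54.9 + 16·-107.8) / (8.5 + 0.24 + 16)
= -2059.27 / 24.74 = -83.24 mV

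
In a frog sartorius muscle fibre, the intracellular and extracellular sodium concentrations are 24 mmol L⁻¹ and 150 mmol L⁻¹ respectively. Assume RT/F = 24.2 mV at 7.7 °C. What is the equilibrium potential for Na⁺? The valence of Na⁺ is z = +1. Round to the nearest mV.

44 mV

E = (24.2/z) · ln([Na⁺]_out/[Na⁺]_in) with z = +1.
= (24.2/1) · ln(150/24) = 24.20 · ln(6.25)
= 24.20 · (1.8326) = 44.35 mV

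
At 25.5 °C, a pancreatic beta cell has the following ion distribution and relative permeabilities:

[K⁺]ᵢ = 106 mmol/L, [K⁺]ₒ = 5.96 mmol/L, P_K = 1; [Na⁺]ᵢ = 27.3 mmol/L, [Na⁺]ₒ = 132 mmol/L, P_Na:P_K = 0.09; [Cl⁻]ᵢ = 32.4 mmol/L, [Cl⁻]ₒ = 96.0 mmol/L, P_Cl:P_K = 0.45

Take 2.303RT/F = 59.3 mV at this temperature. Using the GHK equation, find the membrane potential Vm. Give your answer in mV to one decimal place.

-39.7 mV

Vm = 59.3 · log₁₀[(Σ P·[cation]ₒ + Σ P·[anion]ᵢ) / (Σ P·[cation]ᵢ + Σ P·[anion]ₒ)]
Numerator = 1×5.96 + 0.09×132 + 0.45×32.4 = 32.42
Denominator = 1×106 + 0.09×27.3 + 0.45×96.0 = 151.7
Vm = 59.3 · log₁₀(0.21377) = 59.3 × (-0.6700) = -39.73 mV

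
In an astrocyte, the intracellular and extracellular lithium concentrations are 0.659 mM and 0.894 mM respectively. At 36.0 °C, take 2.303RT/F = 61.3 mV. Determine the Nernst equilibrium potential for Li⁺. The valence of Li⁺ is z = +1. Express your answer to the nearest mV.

E = (61.3/z) · log₁₀([Li⁺]_out/[Li⁺]_in) with z = +1.
= (61.3/1) · log₁₀(0.894/0.659) = 61.30 · log₁₀(1.357)
= 61.30 · (0.1325) = 8.12 mV

8 mV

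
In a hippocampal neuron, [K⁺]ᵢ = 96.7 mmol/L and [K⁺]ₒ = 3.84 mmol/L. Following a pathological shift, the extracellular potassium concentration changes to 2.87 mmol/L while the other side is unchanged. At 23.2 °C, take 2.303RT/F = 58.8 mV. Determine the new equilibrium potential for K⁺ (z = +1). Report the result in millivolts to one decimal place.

After the shift: [K⁺]_out = 2.87, [K⁺]_in = 96.7 mmol/L.
E_new = (58.8/1)·log₁₀(2.87/96.7) = 58.80 · (-1.5275) = -89.82 mV

-89.8 mV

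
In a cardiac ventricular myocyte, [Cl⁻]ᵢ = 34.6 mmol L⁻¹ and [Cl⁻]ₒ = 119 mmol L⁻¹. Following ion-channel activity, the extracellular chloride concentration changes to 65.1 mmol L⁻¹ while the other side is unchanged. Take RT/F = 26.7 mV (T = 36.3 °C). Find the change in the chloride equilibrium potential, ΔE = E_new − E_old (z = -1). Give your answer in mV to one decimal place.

16.1 mV

E_old = (26.7/-1)·ln(119/34.6) = -32.98 mV
E_new = (26.7/-1)·ln(65.1/34.6) = -16.88 mV
ΔE = -16.88 − (-32.98) = 16.11 mV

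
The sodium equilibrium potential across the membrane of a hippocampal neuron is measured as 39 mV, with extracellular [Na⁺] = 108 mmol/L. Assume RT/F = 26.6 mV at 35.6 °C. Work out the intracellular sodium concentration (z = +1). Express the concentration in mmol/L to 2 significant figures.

Nernst: E = (26.6/1) · ln([out]/[in]), so ln([out]/[in]) = 39.0 × 1 / 26.6 = 1.4662.
[out]/[in] = e^(1.4662) = 4.333.
[in] = 108 / 4.333 = 24.93 mmol/L.

25 mmol/L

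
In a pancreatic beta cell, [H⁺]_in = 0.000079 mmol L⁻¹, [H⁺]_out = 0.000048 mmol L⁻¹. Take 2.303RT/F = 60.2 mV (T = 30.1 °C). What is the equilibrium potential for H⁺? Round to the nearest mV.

-13 mV

E = (60.2/z) · log₁₀([H⁺]_out/[H⁺]_in) with z = +1.
= (60.2/1) · log₁₀(0.000048/0.000079) = 60.20 · log₁₀(0.6076)
= 60.20 · (-0.2164) = -13.03 mV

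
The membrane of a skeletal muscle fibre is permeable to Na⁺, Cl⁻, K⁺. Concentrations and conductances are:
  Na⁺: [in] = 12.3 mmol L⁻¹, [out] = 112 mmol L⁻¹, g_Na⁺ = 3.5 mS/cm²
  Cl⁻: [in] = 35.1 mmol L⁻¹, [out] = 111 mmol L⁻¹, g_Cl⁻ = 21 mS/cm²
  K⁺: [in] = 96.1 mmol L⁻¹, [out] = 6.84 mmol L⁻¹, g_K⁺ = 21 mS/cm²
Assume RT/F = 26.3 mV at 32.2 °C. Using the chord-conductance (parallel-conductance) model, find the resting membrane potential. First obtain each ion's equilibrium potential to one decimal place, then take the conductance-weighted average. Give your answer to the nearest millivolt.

E_Na⁺ = (26.3/1)·ln(112/12.3) = 58.1 mV
E_Cl⁻ = (26.3/-1)·ln(111/35.1) = -30.3 mV
E_K⁺ = (26.3/1)·ln(6.84/96.1) = -69.5 mV
Vm = (Σ gᵢEᵢ)/(Σ gᵢ) = (3.5·58.1 + 21·-30.3 + 21·-69.5) / (3.5 + 21 + 21)
= -1892.45 / 45.5 = -41.59 mV

-42 mV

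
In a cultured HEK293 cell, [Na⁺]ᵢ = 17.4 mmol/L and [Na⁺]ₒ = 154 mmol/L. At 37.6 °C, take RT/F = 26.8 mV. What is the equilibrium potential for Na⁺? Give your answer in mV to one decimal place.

E = (26.8/z) · ln([Na⁺]_out/[Na⁺]_in) with z = +1.
= (26.8/1) · ln(154/17.4) = 26.80 · ln(8.851)
= 26.80 · (2.1805) = 58.44 mV

58.4 mV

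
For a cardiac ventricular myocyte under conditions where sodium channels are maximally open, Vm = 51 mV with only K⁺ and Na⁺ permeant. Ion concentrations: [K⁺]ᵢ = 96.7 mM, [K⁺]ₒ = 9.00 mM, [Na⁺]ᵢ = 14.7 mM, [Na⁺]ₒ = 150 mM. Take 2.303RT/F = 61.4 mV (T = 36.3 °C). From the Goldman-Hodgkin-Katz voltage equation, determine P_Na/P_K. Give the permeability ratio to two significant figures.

13

Let α = P_Na/P_K. GHK: Vm = 61.4·log₁₀[(Kₒ + α·Naₒ)/(Kᵢ + α·Naᵢ)].
10^(Vm/61.4) = 10^(51.0/61.4) = 6.7705
So 6.7705·(Kᵢ + α·Naᵢ) = Kₒ + α·Naₒ → α = (6.7705·96.7 − 9.0) / (150.0 − 6.7705·14.7)
α = (654.7 − 9.0) / (150.0 − 99.53) = 645.7/50.47 = 12.79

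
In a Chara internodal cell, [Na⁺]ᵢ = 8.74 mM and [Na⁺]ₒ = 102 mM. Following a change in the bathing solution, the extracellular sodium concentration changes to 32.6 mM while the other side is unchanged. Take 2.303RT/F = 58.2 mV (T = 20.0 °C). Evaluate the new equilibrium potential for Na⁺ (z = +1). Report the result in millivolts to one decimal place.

After the shift: [Na⁺]_out = 32.6, [Na⁺]_in = 8.74 mM.
E_new = (58.2/1)·log₁₀(32.6/8.74) = 58.20 · (0.5717) = 33.27 mV

33.3 mV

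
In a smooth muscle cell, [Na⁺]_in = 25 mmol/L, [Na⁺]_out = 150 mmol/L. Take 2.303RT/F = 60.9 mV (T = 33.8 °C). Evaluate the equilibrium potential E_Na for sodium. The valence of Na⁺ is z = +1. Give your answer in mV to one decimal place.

E = (60.9/z) · log₁₀([Na⁺]_out/[Na⁺]_in) with z = +1.
= (60.9/1) · log₁₀(150/25) = 60.90 · log₁₀(6)
= 60.90 · (0.7782) = 47.39 mV

47.4 mV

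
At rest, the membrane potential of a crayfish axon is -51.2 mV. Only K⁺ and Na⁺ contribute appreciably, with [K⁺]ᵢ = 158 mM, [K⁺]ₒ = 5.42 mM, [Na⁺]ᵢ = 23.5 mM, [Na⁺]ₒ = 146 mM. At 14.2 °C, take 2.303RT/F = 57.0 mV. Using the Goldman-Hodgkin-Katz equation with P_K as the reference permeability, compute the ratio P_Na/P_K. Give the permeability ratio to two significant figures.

0.10

Let α = P_Na/P_K. GHK: Vm = 57.0·log₁₀[(Kₒ + α·Naₒ)/(Kᵢ + α·Naᵢ)].
10^(Vm/57.0) = 10^(-51.2/57.0) = 0.1264
So 0.1264·(Kᵢ + α·Naᵢ) = Kₒ + α·Naₒ → α = (0.1264·158.0 − 5.42) / (146.0 − 0.1264·23.5)
α = (19.97 − 5.42) / (146.0 − 2.97) = 14.55/143 = 0.1017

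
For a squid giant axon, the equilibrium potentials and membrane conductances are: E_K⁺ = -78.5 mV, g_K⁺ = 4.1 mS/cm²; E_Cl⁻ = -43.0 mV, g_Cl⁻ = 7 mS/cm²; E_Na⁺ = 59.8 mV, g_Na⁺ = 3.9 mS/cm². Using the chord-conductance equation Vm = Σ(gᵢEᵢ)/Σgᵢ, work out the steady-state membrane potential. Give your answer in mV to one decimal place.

-26.0 mV

Σ gᵢEᵢ = 4.1·(-78.5) + 7·(-43.0) + 3.9·(59.8) = -389.63
Σ gᵢ = 4.1 + 7 + 3.9 = 15
Vm = -389.63 / 15 = -25.98 mV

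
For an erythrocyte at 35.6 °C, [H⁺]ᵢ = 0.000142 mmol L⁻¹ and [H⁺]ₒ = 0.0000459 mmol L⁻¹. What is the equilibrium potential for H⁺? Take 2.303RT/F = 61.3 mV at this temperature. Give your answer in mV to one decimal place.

E = (61.3/z) · log₁₀([H⁺]_out/[H⁺]_in) with z = +1.
= (61.3/1) · log₁₀(0.0000459/0.000142) = 61.30 · log₁₀(0.3232)
= 61.30 · (-0.4905) = -30.07 mV

-30.1 mV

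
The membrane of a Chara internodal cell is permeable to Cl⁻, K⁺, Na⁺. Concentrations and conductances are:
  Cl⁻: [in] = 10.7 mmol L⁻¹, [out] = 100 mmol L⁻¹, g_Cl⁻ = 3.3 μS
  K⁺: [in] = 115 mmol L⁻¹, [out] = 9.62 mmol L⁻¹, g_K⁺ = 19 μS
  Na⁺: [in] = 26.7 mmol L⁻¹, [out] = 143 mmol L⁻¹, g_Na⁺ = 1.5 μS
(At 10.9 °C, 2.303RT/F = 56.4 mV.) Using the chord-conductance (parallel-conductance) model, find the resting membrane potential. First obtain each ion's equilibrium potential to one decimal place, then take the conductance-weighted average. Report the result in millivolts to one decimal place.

E_Cl⁻ = (56.4/-1)·log₁₀(100/10.7) = -54.7 mV
E_K⁺ = (56.4/1)·log₁₀(9.62/115) = -60.8 mV
E_Na⁺ = (56.4/1)·log₁₀(143/26.7) = 41.1 mV
Vm = (Σ gᵢEᵢ)/(Σ gᵢ) = (3.3·-54.7 + 19·-60.8 + 1.5·41.1) / (3.3 + 19 + 1.5)
= -1274.06 / 23.8 = -53.53 mV

-53.5 mV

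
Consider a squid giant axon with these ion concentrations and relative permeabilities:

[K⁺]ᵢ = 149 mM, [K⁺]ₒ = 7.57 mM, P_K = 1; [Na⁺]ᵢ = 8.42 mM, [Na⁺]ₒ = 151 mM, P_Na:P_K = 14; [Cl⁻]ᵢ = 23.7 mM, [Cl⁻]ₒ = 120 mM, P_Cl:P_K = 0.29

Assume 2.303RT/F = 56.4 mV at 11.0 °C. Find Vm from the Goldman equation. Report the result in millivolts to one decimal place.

Vm = 56.4 · log₁₀[(Σ P·[cation]ₒ + Σ P·[anion]ᵢ) / (Σ P·[cation]ᵢ + Σ P·[anion]ₒ)]
Numerator = 1×7.57 + 14×151 + 0.29×23.7 = 2128
Denominator = 1×149 + 14×8.42 + 0.29×120 = 301.7
Vm = 56.4 · log₁₀(7.0553) = 56.4 × (0.8485) = 47.86 mV

47.9 mV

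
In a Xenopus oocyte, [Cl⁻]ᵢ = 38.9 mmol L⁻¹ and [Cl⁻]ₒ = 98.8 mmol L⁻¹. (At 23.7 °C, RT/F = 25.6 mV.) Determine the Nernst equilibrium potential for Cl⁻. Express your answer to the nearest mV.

E = (25.6/z) · ln([Cl⁻]_out/[Cl⁻]_in) with z = -1.
For an anion, dividing by z = -1 reverses the sign.
= (25.6/-1) · ln(98.8/38.9) = -25.60 · ln(2.54)
= -25.60 · (0.9321) = -23.86 mV

-24 mV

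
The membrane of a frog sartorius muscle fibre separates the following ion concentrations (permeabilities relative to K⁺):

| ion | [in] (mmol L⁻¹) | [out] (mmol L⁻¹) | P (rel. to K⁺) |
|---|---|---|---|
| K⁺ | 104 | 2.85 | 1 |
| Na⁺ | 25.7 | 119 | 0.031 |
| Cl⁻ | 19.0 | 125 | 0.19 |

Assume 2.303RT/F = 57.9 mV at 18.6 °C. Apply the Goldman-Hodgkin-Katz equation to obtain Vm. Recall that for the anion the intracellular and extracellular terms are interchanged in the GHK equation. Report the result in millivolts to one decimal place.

-63.8 mV

Vm = 57.9 · log₁₀[(Σ P·[cation]ₒ + Σ P·[anion]ᵢ) / (Σ P·[cation]ᵢ + Σ P·[anion]ₒ)]
Numerator = 1×2.85 + 0.031×119 + 0.19×19.0 = 10.15
Denominator = 1×104 + 0.031×25.7 + 0.19×125 = 128.5
Vm = 57.9 · log₁₀(0.078952) = 57.9 × (-1.1026) = -63.84 mV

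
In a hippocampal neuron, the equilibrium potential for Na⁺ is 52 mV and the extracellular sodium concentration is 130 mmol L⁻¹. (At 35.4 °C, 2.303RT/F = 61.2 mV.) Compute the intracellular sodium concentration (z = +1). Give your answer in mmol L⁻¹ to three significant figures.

Nernst: E = (61.2/1) · log₁₀([out]/[in]), so log₁₀([out]/[in]) = 52.0 × 1 / 61.2 = 0.8497.
[out]/[in] = 10^(0.8497) = 7.074.
[in] = 130 / 7.074 = 18.38 mmol L⁻¹.

18.4 mmol L⁻¹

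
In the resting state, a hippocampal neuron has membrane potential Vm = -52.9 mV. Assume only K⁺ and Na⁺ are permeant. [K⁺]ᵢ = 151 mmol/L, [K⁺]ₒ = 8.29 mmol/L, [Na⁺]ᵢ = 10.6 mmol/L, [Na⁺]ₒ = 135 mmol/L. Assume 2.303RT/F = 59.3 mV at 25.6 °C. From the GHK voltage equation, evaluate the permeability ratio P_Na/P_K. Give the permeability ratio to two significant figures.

0.083

Let α = P_Na/P_K. GHK: Vm = 59.3·log₁₀[(Kₒ + α·Naₒ)/(Kᵢ + α·Naᵢ)].
10^(Vm/59.3) = 10^(-52.9/59.3) = 0.12821
So 0.12821·(Kᵢ + α·Naᵢ) = Kₒ + α·Naₒ → α = (0.12821·151.0 − 8.29) / (135.0 − 0.12821·10.6)
α = (19.36 − 8.29) / (135.0 − 1.359) = 11.07/133.6 = 0.08283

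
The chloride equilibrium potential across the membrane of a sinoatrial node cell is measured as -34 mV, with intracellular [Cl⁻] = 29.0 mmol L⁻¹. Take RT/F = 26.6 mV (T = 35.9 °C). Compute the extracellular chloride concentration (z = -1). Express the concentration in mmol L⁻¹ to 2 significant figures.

100 mmol L⁻¹

Nernst: E = (26.6/-1) · ln([out]/[in]), so ln([out]/[in]) = -34.0 × -1 / 26.6 = 1.2782.
[out]/[in] = e^(1.2782) = 3.59.
[out] = 3.59 × 29.0 = 104.1 mmol L⁻¹.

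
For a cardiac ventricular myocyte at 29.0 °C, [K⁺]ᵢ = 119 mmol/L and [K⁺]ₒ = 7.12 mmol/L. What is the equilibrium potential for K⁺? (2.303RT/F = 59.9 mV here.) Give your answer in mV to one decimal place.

E = (59.9/z) · log₁₀([K⁺]_out/[K⁺]_in) with z = +1.
= (59.9/1) · log₁₀(7.12/119) = 59.90 · log₁₀(0.05983)
= 59.90 · (-1.2231) = -73.26 mV

-73.3 mV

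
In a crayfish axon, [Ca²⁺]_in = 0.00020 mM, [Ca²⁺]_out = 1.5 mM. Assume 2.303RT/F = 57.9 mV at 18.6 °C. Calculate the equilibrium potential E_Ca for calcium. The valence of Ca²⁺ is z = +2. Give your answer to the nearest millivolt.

112 mV

E = (57.9/z) · log₁₀([Ca²⁺]_out/[Ca²⁺]_in) with z = +2.
= (57.9/2) · log₁₀(1.5/0.00020) = 28.95 · log₁₀(7500)
= 28.95 · (3.8751) = 112.18 mV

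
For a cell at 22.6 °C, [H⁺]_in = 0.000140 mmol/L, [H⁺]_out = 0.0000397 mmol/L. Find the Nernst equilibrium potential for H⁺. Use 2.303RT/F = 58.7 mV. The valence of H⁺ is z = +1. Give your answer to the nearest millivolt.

E = (58.7/z) · log₁₀([H⁺]_out/[H⁺]_in) with z = +1.
= (58.7/1) · log₁₀(0.0000397/0.000140) = 58.70 · log₁₀(0.2836)
= 58.70 · (-0.5473) = -32.13 mV

-32 mV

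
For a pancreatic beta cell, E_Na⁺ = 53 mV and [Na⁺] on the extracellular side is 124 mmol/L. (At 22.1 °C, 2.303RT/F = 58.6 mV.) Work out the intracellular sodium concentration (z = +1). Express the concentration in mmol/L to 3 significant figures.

15.5 mmol/L

Nernst: E = (58.6/1) · log₁₀([out]/[in]), so log₁₀([out]/[in]) = 53.0 × 1 / 58.6 = 0.9044.
[out]/[in] = 10^(0.9044) = 8.025.
[in] = 124 / 8.025 = 15.45 mmol/L.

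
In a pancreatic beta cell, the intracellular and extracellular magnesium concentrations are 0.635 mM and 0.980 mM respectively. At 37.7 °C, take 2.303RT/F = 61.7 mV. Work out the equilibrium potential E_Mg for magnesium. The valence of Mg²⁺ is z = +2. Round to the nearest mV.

6 mV

E = (61.7/z) · log₁₀([Mg²⁺]_out/[Mg²⁺]_in) with z = +2.
= (61.7/2) · log₁₀(0.980/0.635) = 30.85 · log₁₀(1.543)
= 30.85 · (0.1885) = 5.81 mV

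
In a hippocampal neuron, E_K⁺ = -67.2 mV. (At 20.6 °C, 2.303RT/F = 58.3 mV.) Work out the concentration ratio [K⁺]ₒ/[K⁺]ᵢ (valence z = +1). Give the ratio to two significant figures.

log₁₀([out]/[in]) = E·z/(58.3) = -67.2 × 1 / 58.3 = -1.1527
[out]/[in] = 10^(-1.1527) = 0.07036

0.070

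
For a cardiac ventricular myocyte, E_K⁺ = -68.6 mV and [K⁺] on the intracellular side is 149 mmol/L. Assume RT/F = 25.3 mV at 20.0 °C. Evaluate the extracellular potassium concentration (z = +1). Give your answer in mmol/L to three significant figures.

9.90 mmol/L

Nernst: E = (25.3/1) · ln([out]/[in]), so ln([out]/[in]) = -68.6 × 1 / 25.3 = -2.7115.
[out]/[in] = e^(-2.7115) = 0.06644.
[out] = 0.06644 × 149 = 9.899 mmol/L.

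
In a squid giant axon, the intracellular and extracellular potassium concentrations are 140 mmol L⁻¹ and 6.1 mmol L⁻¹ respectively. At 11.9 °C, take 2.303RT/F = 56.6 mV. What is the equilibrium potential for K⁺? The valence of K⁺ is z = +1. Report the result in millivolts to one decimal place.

E = (56.6/z) · log₁₀([K⁺]_out/[K⁺]_in) with z = +1.
= (56.6/1) · log₁₀(6.1/140) = 56.60 · log₁₀(0.04357)
= 56.60 · (-1.3608) = -77.02 mV

-77.0 mV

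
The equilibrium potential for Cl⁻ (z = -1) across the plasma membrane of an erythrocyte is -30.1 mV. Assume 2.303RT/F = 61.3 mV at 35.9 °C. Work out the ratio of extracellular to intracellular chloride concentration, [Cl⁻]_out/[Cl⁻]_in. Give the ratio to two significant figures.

3.1

log₁₀([out]/[in]) = E·z/(61.3) = -30.1 × -1 / 61.3 = 0.4910
[out]/[in] = 10^(0.4910) = 3.098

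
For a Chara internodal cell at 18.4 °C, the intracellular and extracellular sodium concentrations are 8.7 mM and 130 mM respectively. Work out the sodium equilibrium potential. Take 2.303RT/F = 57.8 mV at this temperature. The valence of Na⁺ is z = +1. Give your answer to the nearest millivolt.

68 mV

E = (57.8/z) · log₁₀([Na⁺]_out/[Na⁺]_in) with z = +1.
= (57.8/1) · log₁₀(130/8.7) = 57.80 · log₁₀(14.94)
= 57.80 · (1.1744) = 67.88 mV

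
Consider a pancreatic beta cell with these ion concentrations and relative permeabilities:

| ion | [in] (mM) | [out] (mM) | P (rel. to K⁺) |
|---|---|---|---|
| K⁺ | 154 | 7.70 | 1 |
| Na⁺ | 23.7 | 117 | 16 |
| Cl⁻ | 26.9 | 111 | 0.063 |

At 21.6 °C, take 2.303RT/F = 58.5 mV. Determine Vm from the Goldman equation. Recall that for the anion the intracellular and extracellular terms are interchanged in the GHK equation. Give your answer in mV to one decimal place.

Vm = 58.5 · log₁₀[(Σ P·[cation]ₒ + Σ P·[anion]ᵢ) / (Σ P·[cation]ᵢ + Σ P·[anion]ₒ)]
Numerator = 1×7.70 + 16×117 + 0.063×26.9 = 1881
Denominator = 1×154 + 16×23.7 + 0.063×111 = 540.2
Vm = 58.5 · log₁₀(3.4828) = 58.5 × (0.5419) = 31.70 mV

31.7 mV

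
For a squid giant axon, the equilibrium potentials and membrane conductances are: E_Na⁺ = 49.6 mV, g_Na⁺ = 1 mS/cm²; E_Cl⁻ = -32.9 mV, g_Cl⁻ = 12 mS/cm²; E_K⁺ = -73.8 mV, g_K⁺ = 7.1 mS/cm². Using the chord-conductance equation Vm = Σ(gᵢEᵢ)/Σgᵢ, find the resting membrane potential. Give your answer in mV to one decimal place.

-43.2 mV

Σ gᵢEᵢ = 1·(49.6) + 12·(-32.9) + 7.1·(-73.8) = -869.18
Σ gᵢ = 1 + 12 + 7.1 = 20.1
Vm = -869.18 / 20.1 = -43.24 mV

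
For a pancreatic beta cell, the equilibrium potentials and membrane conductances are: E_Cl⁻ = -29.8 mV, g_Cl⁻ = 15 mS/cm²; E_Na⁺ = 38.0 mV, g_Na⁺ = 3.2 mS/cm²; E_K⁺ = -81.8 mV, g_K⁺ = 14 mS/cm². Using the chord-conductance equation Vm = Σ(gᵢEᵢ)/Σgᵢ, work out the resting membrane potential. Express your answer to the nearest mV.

-46 mV

Σ gᵢEᵢ = 15·(-29.8) + 3.2·(38.0) + 14·(-81.8) = -1470.60
Σ gᵢ = 15 + 3.2 + 14 = 32.2
Vm = -1470.60 / 32.2 = -45.67 mV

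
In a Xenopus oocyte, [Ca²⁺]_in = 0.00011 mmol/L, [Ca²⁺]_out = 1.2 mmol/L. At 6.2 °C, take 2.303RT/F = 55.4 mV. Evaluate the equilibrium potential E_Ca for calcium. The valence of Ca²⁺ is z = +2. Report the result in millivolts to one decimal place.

111.8 mV

E = (55.4/z) · log₁₀([Ca²⁺]_out/[Ca²⁺]_in) with z = +2.
= (55.4/2) · log₁₀(1.2/0.00011) = 27.70 · log₁₀(1.091e+04)
= 27.70 · (4.0378) = 111.85 mV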